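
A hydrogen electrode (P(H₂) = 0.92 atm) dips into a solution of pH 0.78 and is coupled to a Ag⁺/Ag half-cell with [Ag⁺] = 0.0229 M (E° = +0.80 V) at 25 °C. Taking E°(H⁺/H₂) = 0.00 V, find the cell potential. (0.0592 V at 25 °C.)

0.75 V

The Ag⁺/Ag couple is the cathode, so E°_cell = 0.80 V; n = 2.
[H⁺] = 10^(−0.78) = 0.17 M, and Q = [H⁺]^2 / ([Ag⁺]^2·P(H₂)) = 57.1.
E = E° − (0.0592/2) log Q = 0.80 − (0.0592/2)(1.757) = 0.748 V.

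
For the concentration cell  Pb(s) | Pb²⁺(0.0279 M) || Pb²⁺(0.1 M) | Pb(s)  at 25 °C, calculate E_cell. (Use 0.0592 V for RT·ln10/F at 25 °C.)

0.016 V

Both half-cells are Pb²⁺/Pb, so E°_cell = 0. The concentrated side is the cathode; the cell reaction moves Pb²⁺ from high to low concentration with n = 2.
Q = [Pb²⁺]_dilute/[Pb²⁺]_conc = 0.0279/0.1 = 0.279.
E = 0 − (0.0592/2) log Q = −(0.0592/2)(-0.554) = 0.0164 V.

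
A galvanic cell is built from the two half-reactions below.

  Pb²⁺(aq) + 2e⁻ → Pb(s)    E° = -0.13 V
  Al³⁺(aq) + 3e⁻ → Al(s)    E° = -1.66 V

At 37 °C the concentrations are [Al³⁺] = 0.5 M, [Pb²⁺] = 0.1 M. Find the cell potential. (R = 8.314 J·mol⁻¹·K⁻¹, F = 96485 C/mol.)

The Pb²⁺/Pb couple has the higher reduction potential and acts as the cathode, so E°_cell = -0.13 − (-1.66) = 1.53 V.
Balancing electrons gives n = 6; the reaction quotient is Q = [Al³⁺]^2/[Pb²⁺]^3 = 250.
E = E° − (RT/nF) ln Q = 1.53 − (8.314×310)/(6×96485) × (5.521) = 1.530 − 0.025 = 1.505 V.

1.51 V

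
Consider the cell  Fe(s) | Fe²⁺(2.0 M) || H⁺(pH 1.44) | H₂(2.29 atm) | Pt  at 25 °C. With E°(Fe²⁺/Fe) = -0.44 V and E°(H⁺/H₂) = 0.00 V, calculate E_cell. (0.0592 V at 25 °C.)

0.34 V

The hydrogen couple is the cathode, so E°_cell = 0.44 V; n = 2.
[H⁺] = 10^(−1.44) = 0.036 M, and Q = [Fe²⁺]·P(H₂) / [H⁺]^2 = 3470.
E = E° − (0.0592/2) log Q = 0.44 − (0.0592/2)(3.541) = 0.335 V.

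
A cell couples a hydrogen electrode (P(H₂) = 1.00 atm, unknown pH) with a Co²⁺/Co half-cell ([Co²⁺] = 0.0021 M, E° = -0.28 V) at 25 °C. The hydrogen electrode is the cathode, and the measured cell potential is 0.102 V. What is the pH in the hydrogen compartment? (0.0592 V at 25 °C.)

E°_cell = 0.28 V and n = 2.
log Q = n(E° − E)/0.0592 = 2×(0.28 − 0.102)/0.0592 = 6.014.
With Q = [Co²⁺]·P(H₂) / [H⁺]^2, solving for [H⁺] gives log[H⁺] = -4.346, so pH = 4.35.

pH = 4.35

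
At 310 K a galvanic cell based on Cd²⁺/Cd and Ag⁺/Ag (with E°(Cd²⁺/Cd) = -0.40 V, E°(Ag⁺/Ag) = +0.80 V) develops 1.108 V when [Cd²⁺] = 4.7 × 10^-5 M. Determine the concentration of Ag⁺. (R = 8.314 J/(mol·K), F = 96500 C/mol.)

2.2 × 10^-4 M

From the Nernst equation, ln Q = nF(E° − E)/RT = 2×96500×(1.20 − 1.108)/(8.314×310) = 6.889, so Q = 982.
With Q = [Cd²⁺]/[Ag⁺]^2 and the known concentrations, [Ag⁺]^2 in the denominator gives [Ag⁺] = 2.2 × 10^-4 M.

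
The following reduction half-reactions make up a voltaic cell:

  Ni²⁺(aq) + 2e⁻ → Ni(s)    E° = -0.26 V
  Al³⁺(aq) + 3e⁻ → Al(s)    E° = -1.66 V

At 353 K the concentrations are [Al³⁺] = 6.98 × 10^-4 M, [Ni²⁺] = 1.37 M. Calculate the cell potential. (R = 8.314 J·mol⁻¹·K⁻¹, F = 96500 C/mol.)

The Ni²⁺/Ni couple has the higher reduction potential and acts as the cathode, so E°_cell = -0.26 − (-1.66) = 1.40 V.
Balancing electrons gives n = 6; the reaction quotient is Q = [Al³⁺]^2/[Ni²⁺]^3 = 1.89 × 10^-7.
E = E° − (RT/nF) ln Q = 1.40 − (8.314×353)/(6×96500) × (-15.479) = 1.400 + 0.078 = 1.478 V.

1.48 V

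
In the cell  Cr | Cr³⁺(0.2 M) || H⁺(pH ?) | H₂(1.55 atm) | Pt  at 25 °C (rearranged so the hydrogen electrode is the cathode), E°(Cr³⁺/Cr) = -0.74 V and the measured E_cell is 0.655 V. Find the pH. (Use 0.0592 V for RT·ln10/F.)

pH = 1.57

E°_cell = 0.74 V and n = 6.
log Q = n(E° − E)/0.0592 = 6×(0.74 − 0.655)/0.0592 = 8.615.
With Q = [Cr³⁺]^2·P(H₂)^3 / [H⁺]^6, solving for [H⁺] gives log[H⁺] = -1.574, so pH = 1.57.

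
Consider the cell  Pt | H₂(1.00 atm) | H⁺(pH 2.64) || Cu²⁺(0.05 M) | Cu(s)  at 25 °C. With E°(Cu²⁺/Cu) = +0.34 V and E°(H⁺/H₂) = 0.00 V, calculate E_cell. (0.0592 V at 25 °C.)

0.46 V

The Cu²⁺/Cu couple is the cathode, so E°_cell = 0.34 V; n = 2.
[H⁺] = 10^(−2.64) = 0.0023 M, and Q = [H⁺]^2 / ([Cu²⁺]·P(H₂)) = 1.05 × 10^-4.
E = E° − (0.0592/2) log Q = 0.34 − (0.0592/2)(-3.979) = 0.458 V.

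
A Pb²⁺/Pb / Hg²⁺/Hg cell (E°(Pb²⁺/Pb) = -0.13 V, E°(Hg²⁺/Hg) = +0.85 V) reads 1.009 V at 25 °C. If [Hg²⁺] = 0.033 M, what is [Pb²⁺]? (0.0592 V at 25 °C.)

0.0035 M

From the Nernst equation, log Q = n(E° − E)/0.0592 = 2(0.98 − 1.009)/0.0592 = -0.980, so Q = 0.105.
With Q = [Pb²⁺]/[Hg²⁺] and the known concentrations, [Pb²⁺] in the numerator gives [Pb²⁺] = 0.0035 M.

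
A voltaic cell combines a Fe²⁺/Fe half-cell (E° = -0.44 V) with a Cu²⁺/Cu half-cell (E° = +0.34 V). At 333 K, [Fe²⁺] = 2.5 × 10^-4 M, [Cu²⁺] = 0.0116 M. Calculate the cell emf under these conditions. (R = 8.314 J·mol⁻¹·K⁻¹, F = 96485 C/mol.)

0.835 V

The Cu²⁺/Cu couple has the higher reduction potential and acts as the cathode, so E°_cell = +0.34 − (-0.44) = 0.78 V.
Balancing electrons gives n = 2; the reaction quotient is Q = [Fe²⁺]/[Cu²⁺] = 0.0216.
E = E° − (RT/nF) ln Q = 0.78 − (8.314×333)/(2×96485) × (-3.837) = 0.780 + 0.055 = 0.835 V.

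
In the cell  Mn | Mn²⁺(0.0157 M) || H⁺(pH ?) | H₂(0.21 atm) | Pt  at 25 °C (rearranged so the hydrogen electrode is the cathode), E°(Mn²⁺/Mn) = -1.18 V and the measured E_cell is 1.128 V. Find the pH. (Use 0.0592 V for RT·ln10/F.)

E°_cell = 1.18 V and n = 2.
log Q = n(E° − E)/0.0592 = 2×(1.18 − 1.128)/0.0592 = 1.757.
With Q = [Mn²⁺]·P(H₂) / [H⁺]^2, solving for [H⁺] gives log[H⁺] = -2.119, so pH = 2.12.

pH = 2.12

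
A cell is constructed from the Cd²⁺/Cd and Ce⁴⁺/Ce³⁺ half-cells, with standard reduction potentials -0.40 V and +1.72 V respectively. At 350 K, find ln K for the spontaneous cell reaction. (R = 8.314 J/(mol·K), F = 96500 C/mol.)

ln K = 140.6

E°_cell = +1.72 − (-0.40) = 2.12 V, with n = 2 electrons transferred.
At equilibrium E = 0, so the Nernst equation gives ln K = nFE°/RT = (2)(96500)(2.12)/((8.314)(350)) = 140.61.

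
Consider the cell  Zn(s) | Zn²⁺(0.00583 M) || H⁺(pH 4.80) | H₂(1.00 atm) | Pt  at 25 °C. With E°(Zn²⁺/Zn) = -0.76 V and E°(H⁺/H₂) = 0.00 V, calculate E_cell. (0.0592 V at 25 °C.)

The hydrogen couple is the cathode, so E°_cell = 0.76 V; n = 2.
[H⁺] = 10^(−4.80) = 1.6 × 10^-5 M, and Q = [Zn²⁺]·P(H₂) / [H⁺]^2 = 2.32 × 10^7.
E = E° − (0.0592/2) log Q = 0.76 − (0.0592/2)(7.366) = 0.542 V.

0.54 V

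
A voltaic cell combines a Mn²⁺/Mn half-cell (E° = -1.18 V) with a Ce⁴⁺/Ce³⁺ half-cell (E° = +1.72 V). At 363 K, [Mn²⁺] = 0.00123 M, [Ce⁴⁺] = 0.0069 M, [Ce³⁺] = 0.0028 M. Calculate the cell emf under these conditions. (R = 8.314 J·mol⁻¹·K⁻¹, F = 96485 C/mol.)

The Ce⁴⁺/Ce³⁺ couple has the higher reduction potential and acts as the cathode, so E°_cell = +1.72 − (-1.18) = 2.90 V.
Balancing electrons gives n = 2; the reaction quotient is Q = [Mn²⁺]·[Ce³⁺]^2/[Ce⁴⁺]^2 = 2.03 × 10^-4.
E = E° − (RT/nF) ln Q = 2.90 − (8.314×363)/(2×96485) × (-8.505) = 2.900 + 0.133 = 3.033 V.

3.03 V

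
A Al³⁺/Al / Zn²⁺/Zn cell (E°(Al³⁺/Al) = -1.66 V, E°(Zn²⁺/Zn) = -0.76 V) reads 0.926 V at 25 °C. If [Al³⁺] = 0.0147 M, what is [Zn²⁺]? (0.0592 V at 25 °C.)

From the Nernst equation, log Q = n(E° − E)/0.0592 = 6(0.90 − 0.926)/0.0592 = -2.635, so Q = 0.00232.
With Q = [Al³⁺]^2/[Zn²⁺]^3 and the known concentrations, [Zn²⁺]^3 in the denominator gives [Zn²⁺] = 0.45 M.

0.45 M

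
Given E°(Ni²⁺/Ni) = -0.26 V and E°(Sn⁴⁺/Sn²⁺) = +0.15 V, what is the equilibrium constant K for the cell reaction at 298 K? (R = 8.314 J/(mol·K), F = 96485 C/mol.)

7.4 × 10^13

E°_cell = +0.15 − (-0.26) = 0.41 V, with n = 2 electrons transferred.
At equilibrium E = 0, so the Nernst equation gives ln K = nFE°/RT = (2)(96485)(0.41)/((8.314)(298)) = 31.93.
K = e^31.93 = 7.4 × 10^13.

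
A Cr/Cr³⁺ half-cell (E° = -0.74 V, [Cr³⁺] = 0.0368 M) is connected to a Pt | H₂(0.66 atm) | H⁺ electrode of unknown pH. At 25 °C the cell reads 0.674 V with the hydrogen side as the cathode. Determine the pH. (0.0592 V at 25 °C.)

pH = 1.68

E°_cell = 0.74 V and n = 6.
log Q = n(E° − E)/0.0592 = 6×(0.74 − 0.674)/0.0592 = 6.689.
With Q = [Cr³⁺]^2·P(H₂)^3 / [H⁺]^6, solving for [H⁺] gives log[H⁺] = -1.683, so pH = 1.68.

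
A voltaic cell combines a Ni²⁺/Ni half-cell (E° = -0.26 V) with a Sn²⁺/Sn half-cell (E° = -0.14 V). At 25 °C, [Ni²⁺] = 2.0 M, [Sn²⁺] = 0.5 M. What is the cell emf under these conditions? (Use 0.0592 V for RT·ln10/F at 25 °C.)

The Sn²⁺/Sn couple has the higher reduction potential and acts as the cathode, so E°_cell = -0.14 − (-0.26) = 0.12 V.
Balancing electrons gives n = 2; the reaction quotient is Q = [Ni²⁺]/[Sn²⁺] = 4.00.
At 25 °C, E = E° − (0.0592/n) log Q = 0.12 − (0.0592/2)(0.602) = 0.120 − 0.018 = 0.102 V.

0.102 V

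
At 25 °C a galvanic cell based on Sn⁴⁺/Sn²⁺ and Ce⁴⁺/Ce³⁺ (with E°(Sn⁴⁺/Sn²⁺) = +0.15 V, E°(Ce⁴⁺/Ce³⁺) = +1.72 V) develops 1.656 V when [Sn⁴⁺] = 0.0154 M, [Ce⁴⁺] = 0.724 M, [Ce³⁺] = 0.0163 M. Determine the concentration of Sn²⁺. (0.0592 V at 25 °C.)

From the Nernst equation, log Q = n(E° − E)/0.0592 = 2(1.57 − 1.656)/0.0592 = -2.905, so Q = 0.00124.
With Q = [Sn⁴⁺]·[Ce³⁺]^2/([Sn²⁺]·[Ce⁴⁺]^2) and the known concentrations, [Sn²⁺] in the denominator gives [Sn²⁺] = 0.0063 M.

0.0063 M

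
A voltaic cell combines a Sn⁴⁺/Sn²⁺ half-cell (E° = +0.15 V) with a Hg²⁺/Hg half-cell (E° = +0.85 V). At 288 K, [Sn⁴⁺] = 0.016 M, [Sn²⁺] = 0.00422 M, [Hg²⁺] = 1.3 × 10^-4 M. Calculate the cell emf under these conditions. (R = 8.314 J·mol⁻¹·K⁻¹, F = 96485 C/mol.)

The Hg²⁺/Hg couple has the higher reduction potential and acts as the cathode, so E°_cell = +0.85 − (+0.15) = 0.70 V.
Balancing electrons gives n = 2; the reaction quotient is Q = [Sn⁴⁺]/([Sn²⁺]·[Hg²⁺]) = 2.92 × 10^4.
E = E° − (RT/nF) ln Q = 0.70 − (8.314×288)/(2×96485) × (10.281) = 0.700 − 0.128 = 0.572 V.

0.572 V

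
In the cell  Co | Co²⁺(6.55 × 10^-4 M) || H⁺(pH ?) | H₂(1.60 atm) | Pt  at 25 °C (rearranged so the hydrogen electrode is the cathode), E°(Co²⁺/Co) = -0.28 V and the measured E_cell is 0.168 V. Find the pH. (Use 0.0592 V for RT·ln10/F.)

E°_cell = 0.28 V and n = 2.
log Q = n(E° − E)/0.0592 = 2×(0.28 − 0.168)/0.0592 = 3.784.
With Q = [Co²⁺]·P(H₂) / [H⁺]^2, solving for [H⁺] gives log[H⁺] = -3.382, so pH = 3.38.

pH = 3.38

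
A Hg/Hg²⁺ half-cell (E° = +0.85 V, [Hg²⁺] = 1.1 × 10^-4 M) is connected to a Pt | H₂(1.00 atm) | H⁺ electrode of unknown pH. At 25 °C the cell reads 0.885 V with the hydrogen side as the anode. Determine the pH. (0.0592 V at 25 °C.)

pH = 2.57

E°_cell = 0.85 V and n = 2.
log Q = n(E° − E)/0.0592 = 2×(0.85 − 0.885)/0.0592 = -1.182.
With Q = [H⁺]^2 / ([Hg²⁺]·P(H₂)), solving for [H⁺] gives log[H⁺] = -2.571, so pH = 2.57.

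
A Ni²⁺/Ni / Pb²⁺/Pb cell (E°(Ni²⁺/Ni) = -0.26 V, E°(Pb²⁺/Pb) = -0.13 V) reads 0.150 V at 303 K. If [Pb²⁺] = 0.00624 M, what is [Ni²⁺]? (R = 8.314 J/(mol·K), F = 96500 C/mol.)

0.0013 M

From the Nernst equation, ln Q = nF(E° − E)/RT = 2×96500×(0.13 − 0.150)/(8.314×303) = -1.532, so Q = 0.216.
With Q = [Ni²⁺]/[Pb²⁺] and the known concentrations, [Ni²⁺] in the numerator gives [Ni²⁺] = 0.0013 M.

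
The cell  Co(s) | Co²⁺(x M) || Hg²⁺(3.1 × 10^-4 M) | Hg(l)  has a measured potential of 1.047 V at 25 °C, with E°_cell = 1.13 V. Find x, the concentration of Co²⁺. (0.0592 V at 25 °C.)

From the Nernst equation, log Q = n(E° − E)/0.0592 = 2(1.13 − 1.047)/0.0592 = 2.804, so Q = 637.
With Q = [Co²⁺]/[Hg²⁺] and the known concentrations, [Co²⁺] in the numerator gives [Co²⁺] = 0.2 M.

0.2 M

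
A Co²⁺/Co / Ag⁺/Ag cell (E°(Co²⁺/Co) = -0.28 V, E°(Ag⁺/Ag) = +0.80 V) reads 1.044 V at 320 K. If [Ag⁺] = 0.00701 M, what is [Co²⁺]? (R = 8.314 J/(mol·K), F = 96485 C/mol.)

6.7 × 10^-4 M

From the Nernst equation, ln Q = nF(E° − E)/RT = 2×96485×(1.08 − 1.044)/(8.314×320) = 2.611, so Q = 13.6.
With Q = [Co²⁺]/[Ag⁺]^2 and the known concentrations, [Co²⁺] in the numerator gives [Co²⁺] = 6.7 × 10^-4 M.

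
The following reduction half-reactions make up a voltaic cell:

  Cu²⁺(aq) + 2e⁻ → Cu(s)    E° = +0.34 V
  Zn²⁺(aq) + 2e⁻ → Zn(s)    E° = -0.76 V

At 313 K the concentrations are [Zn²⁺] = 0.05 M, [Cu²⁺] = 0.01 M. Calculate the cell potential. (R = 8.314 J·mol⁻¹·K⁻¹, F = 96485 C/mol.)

1.08 V

The Cu²⁺/Cu couple has the higher reduction potential and acts as the cathode, so E°_cell = +0.34 − (-0.76) = 1.10 V.
Balancing electrons gives n = 2; the reaction quotient is Q = [Zn²⁺]/[Cu²⁺] = 5.00.
E = E° − (RT/nF) ln Q = 1.10 − (8.314×313)/(2×96485) × (1.609) = 1.100 − 0.022 = 1.078 V.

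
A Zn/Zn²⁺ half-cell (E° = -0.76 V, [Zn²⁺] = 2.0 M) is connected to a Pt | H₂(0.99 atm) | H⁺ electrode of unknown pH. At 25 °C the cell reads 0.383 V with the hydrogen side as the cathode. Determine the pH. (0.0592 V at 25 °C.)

pH = 6.22

E°_cell = 0.76 V and n = 2.
log Q = n(E° − E)/0.0592 = 2×(0.76 − 0.383)/0.0592 = 12.736.
With Q = [Zn²⁺]·P(H₂) / [H⁺]^2, solving for [H⁺] gives log[H⁺] = -6.220, so pH = 6.22.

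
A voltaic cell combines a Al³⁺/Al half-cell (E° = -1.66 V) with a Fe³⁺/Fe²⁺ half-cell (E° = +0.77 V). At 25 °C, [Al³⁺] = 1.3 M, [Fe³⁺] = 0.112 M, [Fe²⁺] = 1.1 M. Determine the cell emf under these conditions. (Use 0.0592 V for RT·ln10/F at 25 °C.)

2.37 V

The Fe³⁺/Fe²⁺ couple has the higher reduction potential and acts as the cathode, so E°_cell = +0.77 − (-1.66) = 2.43 V.
Balancing electrons gives n = 3; the reaction quotient is Q = [Al³⁺]·[Fe²⁺]^3/[Fe³⁺]^3 = 1230.
At 25 °C, E = E° − (0.0592/n) log Q = 2.43 − (0.0592/3)(3.090) = 2.430 − 0.061 = 2.369 V.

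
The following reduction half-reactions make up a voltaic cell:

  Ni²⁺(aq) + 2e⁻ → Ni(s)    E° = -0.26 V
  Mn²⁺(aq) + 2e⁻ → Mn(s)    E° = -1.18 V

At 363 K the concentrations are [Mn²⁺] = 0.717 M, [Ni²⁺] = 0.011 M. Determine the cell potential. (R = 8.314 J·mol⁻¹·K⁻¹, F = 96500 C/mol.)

The Ni²⁺/Ni couple has the higher reduction potential and acts as the cathode, so E°_cell = -0.26 − (-1.18) = 0.92 V.
Balancing electrons gives n = 2; the reaction quotient is Q = [Mn²⁺]/[Ni²⁺] = 65.2.
E = E° − (RT/nF) ln Q = 0.92 − (8.314×363)/(2×96500) × (4.177) = 0.920 − 0.065 = 0.855 V.

0.855 V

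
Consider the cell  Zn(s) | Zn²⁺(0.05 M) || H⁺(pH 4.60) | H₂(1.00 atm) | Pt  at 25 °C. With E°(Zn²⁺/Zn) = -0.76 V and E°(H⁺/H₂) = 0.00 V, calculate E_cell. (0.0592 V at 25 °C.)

The hydrogen couple is the cathode, so E°_cell = 0.76 V; n = 2.
[H⁺] = 10^(−4.60) = 2.5 × 10^-5 M, and Q = [Zn²⁺]·P(H₂) / [H⁺]^2 = 7.92 × 10^7.
E = E° − (0.0592/2) log Q = 0.76 − (0.0592/2)(7.899) = 0.526 V.

0.53 V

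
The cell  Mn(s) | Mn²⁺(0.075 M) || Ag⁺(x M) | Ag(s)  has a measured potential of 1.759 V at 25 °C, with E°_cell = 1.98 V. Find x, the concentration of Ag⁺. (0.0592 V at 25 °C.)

5.1 × 10^-5 M

From the Nernst equation, log Q = n(E° − E)/0.0592 = 2(1.98 − 1.759)/0.0592 = 7.466, so Q = 2.93 × 10^7.
With Q = [Mn²⁺]/[Ag⁺]^2 and the known concentrations, [Ag⁺]^2 in the denominator gives [Ag⁺] = 5.1 × 10^-5 M.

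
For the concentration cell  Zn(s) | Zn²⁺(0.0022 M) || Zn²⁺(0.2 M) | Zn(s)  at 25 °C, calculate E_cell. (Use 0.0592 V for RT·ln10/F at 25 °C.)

0.058 V

Both half-cells are Zn²⁺/Zn, so E°_cell = 0. The concentrated side is the cathode; the cell reaction moves Zn²⁺ from high to low concentration with n = 2.
Q = [Zn²⁺]_dilute/[Zn²⁺]_conc = 0.0022/0.2 = 0.0110.
E = 0 − (0.0592/2) log Q = −(0.0592/2)(-1.959) = 0.0580 V.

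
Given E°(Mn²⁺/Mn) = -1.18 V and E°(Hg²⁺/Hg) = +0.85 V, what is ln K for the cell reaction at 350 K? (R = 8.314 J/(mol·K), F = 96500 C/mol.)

ln K = 134.6

E°_cell = +0.85 − (-1.18) = 2.03 V, with n = 2 electrons transferred.
At equilibrium E = 0, so the Nernst equation gives ln K = nFE°/RT = (2)(96500)(2.03)/((8.314)(350)) = 134.64.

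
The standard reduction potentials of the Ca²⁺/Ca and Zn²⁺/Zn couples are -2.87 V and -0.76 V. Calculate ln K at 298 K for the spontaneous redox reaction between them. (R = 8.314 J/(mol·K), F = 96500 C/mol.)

ln K = 164.4

E°_cell = -0.76 − (-2.87) = 2.11 V, with n = 2 electrons transferred.
At equilibrium E = 0, so the Nernst equation gives ln K = nFE°/RT = (2)(96500)(2.11)/((8.314)(298)) = 164.37.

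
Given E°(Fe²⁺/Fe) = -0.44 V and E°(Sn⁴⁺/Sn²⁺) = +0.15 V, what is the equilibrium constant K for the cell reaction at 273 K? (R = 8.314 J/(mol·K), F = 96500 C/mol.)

6.1 × 10^21

E°_cell = +0.15 − (-0.44) = 0.59 V, with n = 2 electrons transferred.
At equilibrium E = 0, so the Nernst equation gives ln K = nFE°/RT = (2)(96500)(0.59)/((8.314)(273)) = 50.17.
K = e^50.17 = 6.1 × 10^21.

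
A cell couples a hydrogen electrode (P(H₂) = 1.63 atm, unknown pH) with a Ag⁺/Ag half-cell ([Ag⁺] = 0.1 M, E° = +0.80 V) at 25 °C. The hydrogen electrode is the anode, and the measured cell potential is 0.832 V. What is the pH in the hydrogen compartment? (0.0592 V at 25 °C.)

pH = 1.43

E°_cell = 0.80 V and n = 2.
log Q = n(E° − E)/0.0592 = 2×(0.80 − 0.832)/0.0592 = -1.081.
With Q = [H⁺]^2 / ([Ag⁺]^2·P(H₂)), solving for [H⁺] gives log[H⁺] = -1.434, so pH = 1.43.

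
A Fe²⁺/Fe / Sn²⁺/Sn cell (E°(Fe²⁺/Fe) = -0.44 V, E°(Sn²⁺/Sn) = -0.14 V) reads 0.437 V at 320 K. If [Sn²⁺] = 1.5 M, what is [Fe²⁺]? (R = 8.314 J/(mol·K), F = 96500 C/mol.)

From the Nernst equation, ln Q = nF(E° − E)/RT = 2×96500×(0.30 − 0.437)/(8.314×320) = -9.938, so Q = 4.83 × 10^-5.
With Q = [Fe²⁺]/[Sn²⁺] and the known concentrations, [Fe²⁺] in the numerator gives [Fe²⁺] = 7.2 × 10^-5 M.

7.2 × 10^-5 M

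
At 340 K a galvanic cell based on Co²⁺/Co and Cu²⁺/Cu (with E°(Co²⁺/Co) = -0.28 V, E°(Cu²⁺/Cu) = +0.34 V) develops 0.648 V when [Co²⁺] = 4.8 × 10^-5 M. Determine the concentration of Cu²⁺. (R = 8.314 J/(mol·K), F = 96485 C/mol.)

From the Nernst equation, ln Q = nF(E° − E)/RT = 2×96485×(0.62 − 0.648)/(8.314×340) = -1.911, so Q = 0.148.
With Q = [Co²⁺]/[Cu²⁺] and the known concentrations, [Cu²⁺] in the denominator gives [Cu²⁺] = 3.2 × 10^-4 M.

3.2 × 10^-4 M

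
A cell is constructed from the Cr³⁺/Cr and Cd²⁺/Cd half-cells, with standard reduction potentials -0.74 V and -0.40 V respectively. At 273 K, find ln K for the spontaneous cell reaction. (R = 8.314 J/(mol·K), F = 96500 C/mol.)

ln K = 86.7

E°_cell = -0.40 − (-0.74) = 0.34 V, with n = 6 electrons transferred.
At equilibrium E = 0, so the Nernst equation gives ln K = nFE°/RT = (6)(96500)(0.34)/((8.314)(273)) = 86.73.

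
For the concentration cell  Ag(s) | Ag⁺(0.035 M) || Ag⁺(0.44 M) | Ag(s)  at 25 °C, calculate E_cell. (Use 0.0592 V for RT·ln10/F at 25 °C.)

0.065 V

Both half-cells are Ag⁺/Ag, so E°_cell = 0. The concentrated side is the cathode; the cell reaction moves Ag⁺ from high to low concentration with n = 1.
Q = [Ag⁺]_dilute/[Ag⁺]_conc = 0.035/0.44 = 0.0795.
E = 0 − (0.0592/1) log Q = −(0.0592/1)(-1.099) = 0.0651 V.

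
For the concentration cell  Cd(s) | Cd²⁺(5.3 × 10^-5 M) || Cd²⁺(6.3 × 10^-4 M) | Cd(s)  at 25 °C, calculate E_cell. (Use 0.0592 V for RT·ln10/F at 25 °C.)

Both half-cells are Cd²⁺/Cd, so E°_cell = 0. The concentrated side is the cathode; the cell reaction moves Cd²⁺ from high to low concentration with n = 2.
Q = [Cd²⁺]_dilute/[Cd²⁺]_conc = 5.3 × 10^-5/6.3 × 10^-4 = 0.0841.
E = 0 − (0.0592/2) log Q = −(0.0592/2)(-1.075) = 0.0318 V.

0.032 V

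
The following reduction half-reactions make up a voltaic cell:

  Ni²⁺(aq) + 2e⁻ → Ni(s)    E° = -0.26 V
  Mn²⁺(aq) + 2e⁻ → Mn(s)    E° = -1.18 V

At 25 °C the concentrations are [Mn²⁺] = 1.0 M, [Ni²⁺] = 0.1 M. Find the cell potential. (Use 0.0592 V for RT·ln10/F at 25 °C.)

0.890 V

The Ni²⁺/Ni couple has the higher reduction potential and acts as the cathode, so E°_cell = -0.26 − (-1.18) = 0.92 V.
Balancing electrons gives n = 2; the reaction quotient is Q = [Mn²⁺]/[Ni²⁺] = 10.0.
At 25 °C, E = E° − (0.0592/n) log Q = 0.92 − (0.0592/2)(1.000) = 0.920 − 0.030 = 0.890 V.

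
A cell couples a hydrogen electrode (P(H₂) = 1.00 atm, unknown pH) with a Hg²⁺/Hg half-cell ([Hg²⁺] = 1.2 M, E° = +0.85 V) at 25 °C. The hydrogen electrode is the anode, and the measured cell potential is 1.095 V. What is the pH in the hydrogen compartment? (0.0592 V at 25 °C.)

pH = 4.10

E°_cell = 0.85 V and n = 2.
log Q = n(E° − E)/0.0592 = 2×(0.85 − 1.095)/0.0592 = -8.277.
With Q = [H⁺]^2 / ([Hg²⁺]·P(H₂)), solving for [H⁺] gives log[H⁺] = -4.099, so pH = 4.10.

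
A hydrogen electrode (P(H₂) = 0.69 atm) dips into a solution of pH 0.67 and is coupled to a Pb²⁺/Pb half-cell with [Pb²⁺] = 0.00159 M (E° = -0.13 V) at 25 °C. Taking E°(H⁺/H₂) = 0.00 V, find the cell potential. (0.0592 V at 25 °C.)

The hydrogen couple is the cathode, so E°_cell = 0.13 V; n = 2.
[H⁺] = 10^(−0.67) = 0.21 M, and Q = [Pb²⁺]·P(H₂) / [H⁺]^2 = 0.0240.
E = E° − (0.0592/2) log Q = 0.13 − (0.0592/2)(-1.620) = 0.178 V.

0.18 V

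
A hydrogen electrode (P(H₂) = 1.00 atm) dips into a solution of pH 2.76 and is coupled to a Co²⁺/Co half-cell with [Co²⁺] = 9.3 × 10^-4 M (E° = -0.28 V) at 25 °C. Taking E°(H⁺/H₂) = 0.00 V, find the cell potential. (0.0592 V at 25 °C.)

The hydrogen couple is the cathode, so E°_cell = 0.28 V; n = 2.
[H⁺] = 10^(−2.76) = 0.0017 M, and Q = [Co²⁺]·P(H₂) / [H⁺]^2 = 308.
E = E° − (0.0592/2) log Q = 0.28 − (0.0592/2)(2.488) = 0.206 V.

0.21 V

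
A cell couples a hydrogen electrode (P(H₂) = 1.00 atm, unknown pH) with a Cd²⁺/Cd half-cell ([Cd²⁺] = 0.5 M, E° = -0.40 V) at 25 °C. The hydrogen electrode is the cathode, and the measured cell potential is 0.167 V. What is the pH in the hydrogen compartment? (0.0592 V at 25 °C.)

pH = 4.09

E°_cell = 0.40 V and n = 2.
log Q = n(E° − E)/0.0592 = 2×(0.40 − 0.167)/0.0592 = 7.872.
With Q = [Cd²⁺]·P(H₂) / [H⁺]^2, solving for [H⁺] gives log[H⁺] = -4.086, so pH = 4.09.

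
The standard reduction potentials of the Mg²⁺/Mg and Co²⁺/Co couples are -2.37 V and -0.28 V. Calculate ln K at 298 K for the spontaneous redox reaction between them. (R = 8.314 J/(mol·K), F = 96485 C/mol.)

E°_cell = -0.28 − (-2.37) = 2.09 V, with n = 2 electrons transferred.
At equilibrium E = 0, so the Nernst equation gives ln K = nFE°/RT = (2)(96485)(2.09)/((8.314)(298)) = 162.78.

ln K = 162.8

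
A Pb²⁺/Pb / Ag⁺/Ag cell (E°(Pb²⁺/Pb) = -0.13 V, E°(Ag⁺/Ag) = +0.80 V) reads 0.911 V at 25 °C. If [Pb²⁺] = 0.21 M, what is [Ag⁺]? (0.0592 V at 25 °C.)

0.22 M

From the Nernst equation, log Q = n(E° − E)/0.0592 = 2(0.93 − 0.911)/0.0592 = 0.642, so Q = 4.38.
With Q = [Pb²⁺]/[Ag⁺]^2 and the known concentrations, [Ag⁺]^2 in the denominator gives [Ag⁺] = 0.22 M.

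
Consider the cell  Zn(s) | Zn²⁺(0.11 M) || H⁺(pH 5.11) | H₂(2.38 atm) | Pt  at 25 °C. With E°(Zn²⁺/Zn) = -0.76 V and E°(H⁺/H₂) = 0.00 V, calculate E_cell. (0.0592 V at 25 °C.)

The hydrogen couple is the cathode, so E°_cell = 0.76 V; n = 2.
[H⁺] = 10^(−5.11) = 7.8 × 10^-6 M, and Q = [Zn²⁺]·P(H₂) / [H⁺]^2 = 4.34 × 10^9.
E = E° − (0.0592/2) log Q = 0.76 − (0.0592/2)(9.638) = 0.475 V.

0.47 V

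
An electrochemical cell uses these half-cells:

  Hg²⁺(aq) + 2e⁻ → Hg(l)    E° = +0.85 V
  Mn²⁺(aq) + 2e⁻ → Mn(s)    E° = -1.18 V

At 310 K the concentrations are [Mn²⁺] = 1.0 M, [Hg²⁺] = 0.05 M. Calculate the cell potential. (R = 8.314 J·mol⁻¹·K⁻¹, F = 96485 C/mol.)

The Hg²⁺/Hg couple has the higher reduction potential and acts as the cathode, so E°_cell = +0.85 − (-1.18) = 2.03 V.
Balancing electrons gives n = 2; the reaction quotient is Q = [Mn²⁺]/[Hg²⁺] = 20.0.
E = E° − (RT/nF) ln Q = 2.03 − (8.314×310)/(2×96485) × (2.996) = 2.030 − 0.040 = 1.990 V.

1.99 V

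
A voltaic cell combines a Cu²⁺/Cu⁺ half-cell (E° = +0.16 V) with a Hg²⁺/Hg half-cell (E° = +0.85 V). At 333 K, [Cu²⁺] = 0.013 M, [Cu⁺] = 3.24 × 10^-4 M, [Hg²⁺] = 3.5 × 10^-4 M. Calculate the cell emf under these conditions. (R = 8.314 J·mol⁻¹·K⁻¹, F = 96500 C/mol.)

0.470 V

The Hg²⁺/Hg couple has the higher reduction potential and acts as the cathode, so E°_cell = +0.85 − (+0.16) = 0.69 V.
Balancing electrons gives n = 2; the reaction quotient is Q = [Cu²⁺]^2/([Cu⁺]^2·[Hg²⁺]) = 4.6 × 10^6.
E = E° − (RT/nF) ln Q = 0.69 − (8.314×333)/(2×96500) × (15.341) = 0.690 − 0.220 = 0.470 V.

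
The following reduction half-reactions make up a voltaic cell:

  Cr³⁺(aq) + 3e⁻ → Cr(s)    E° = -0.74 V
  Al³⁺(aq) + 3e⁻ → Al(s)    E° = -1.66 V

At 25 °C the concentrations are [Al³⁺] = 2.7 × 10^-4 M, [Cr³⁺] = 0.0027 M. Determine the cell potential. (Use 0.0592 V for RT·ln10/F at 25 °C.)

The Cr³⁺/Cr couple has the higher reduction potential and acts as the cathode, so E°_cell = -0.74 − (-1.66) = 0.92 V.
Balancing electrons gives n = 3; the reaction quotient is Q = [Al³⁺]/[Cr³⁺] = 0.100.
At 25 °C, E = E° − (0.0592/n) log Q = 0.92 − (0.0592/3)(-1.000) = 0.920 + 0.020 = 0.940 V.

0.940 V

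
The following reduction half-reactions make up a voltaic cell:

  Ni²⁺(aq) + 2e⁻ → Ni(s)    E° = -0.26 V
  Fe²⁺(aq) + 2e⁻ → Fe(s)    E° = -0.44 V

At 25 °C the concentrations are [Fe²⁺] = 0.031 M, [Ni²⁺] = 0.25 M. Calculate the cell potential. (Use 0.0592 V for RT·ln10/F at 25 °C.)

The Ni²⁺/Ni couple has the higher reduction potential and acts as the cathode, so E°_cell = -0.26 − (-0.44) = 0.18 V.
Balancing electrons gives n = 2; the reaction quotient is Q = [Fe²⁺]/[Ni²⁺] = 0.124.
At 25 °C, E = E° − (0.0592/n) log Q = 0.18 − (0.0592/2)(-0.907) = 0.180 + 0.027 = 0.207 V.

0.207 V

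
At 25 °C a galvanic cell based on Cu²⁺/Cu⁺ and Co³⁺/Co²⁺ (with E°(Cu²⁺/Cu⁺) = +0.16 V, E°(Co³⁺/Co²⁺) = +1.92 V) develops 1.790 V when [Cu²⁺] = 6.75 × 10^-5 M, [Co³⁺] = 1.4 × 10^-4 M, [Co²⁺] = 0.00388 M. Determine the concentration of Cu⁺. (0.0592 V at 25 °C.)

0.006 M

From the Nernst equation, log Q = n(E° − E)/0.0592 = 1(1.76 − 1.790)/0.0592 = -0.507, so Q = 0.311.
With Q = [Cu²⁺]·[Co²⁺]/([Cu⁺]·[Co³⁺]) and the known concentrations, [Cu⁺] in the denominator gives [Cu⁺] = 0.006 M.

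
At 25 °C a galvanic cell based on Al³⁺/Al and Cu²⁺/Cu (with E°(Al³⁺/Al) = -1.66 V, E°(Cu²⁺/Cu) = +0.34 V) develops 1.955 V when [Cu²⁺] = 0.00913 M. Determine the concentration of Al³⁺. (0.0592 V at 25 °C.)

0.17 M

From the Nernst equation, log Q = n(E° − E)/0.0592 = 6(2.00 − 1.955)/0.0592 = 4.561, so Q = 3.64 × 10^4.
With Q = [Al³⁺]^2/[Cu²⁺]^3 and the known concentrations, [Al³⁺]^2 in the numerator gives [Al³⁺] = 0.17 M.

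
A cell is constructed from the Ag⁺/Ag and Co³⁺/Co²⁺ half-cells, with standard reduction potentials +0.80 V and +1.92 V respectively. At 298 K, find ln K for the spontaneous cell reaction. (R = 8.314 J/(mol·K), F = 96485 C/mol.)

ln K = 43.6

E°_cell = +1.92 − (+0.80) = 1.12 V, with n = 1 electron transferred.
At equilibrium E = 0, so the Nernst equation gives ln K = nFE°/RT = (1)(96485)(1.12)/((8.314)(298)) = 43.62.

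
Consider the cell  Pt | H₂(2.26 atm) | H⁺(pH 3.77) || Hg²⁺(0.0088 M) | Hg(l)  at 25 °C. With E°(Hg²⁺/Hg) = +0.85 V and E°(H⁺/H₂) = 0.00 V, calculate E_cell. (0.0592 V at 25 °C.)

1.02 V

The Hg²⁺/Hg couple is the cathode, so E°_cell = 0.85 V; n = 2.
[H⁺] = 10^(−3.77) = 1.7 × 10^-4 M, and Q = [H⁺]^2 / ([Hg²⁺]·P(H₂)) = 1.45 × 10^-6.
E = E° − (0.0592/2) log Q = 0.85 − (0.0592/2)(-5.839) = 1.023 V.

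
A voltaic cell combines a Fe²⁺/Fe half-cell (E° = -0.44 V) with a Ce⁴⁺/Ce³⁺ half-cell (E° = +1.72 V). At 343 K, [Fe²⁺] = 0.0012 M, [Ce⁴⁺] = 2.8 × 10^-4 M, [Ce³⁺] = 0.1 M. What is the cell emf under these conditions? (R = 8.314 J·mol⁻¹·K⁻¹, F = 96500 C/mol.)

2.09 V

The Ce⁴⁺/Ce³⁺ couple has the higher reduction potential and acts as the cathode, so E°_cell = +1.72 − (-0.44) = 2.16 V.
Balancing electrons gives n = 2; the reaction quotient is Q = [Fe²⁺]·[Ce³⁺]^2/[Ce⁴⁺]^2 = 153.
E = E° − (RT/nF) ln Q = 2.16 − (8.314×343)/(2×96500) × (5.031) = 2.160 − 0.074 = 2.086 V.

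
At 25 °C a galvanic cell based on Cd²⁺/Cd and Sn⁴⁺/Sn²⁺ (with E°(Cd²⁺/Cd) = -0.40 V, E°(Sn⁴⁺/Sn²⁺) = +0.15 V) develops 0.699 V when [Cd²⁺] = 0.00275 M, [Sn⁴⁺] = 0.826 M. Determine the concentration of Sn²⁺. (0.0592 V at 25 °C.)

0.0028 M

From the Nernst equation, log Q = n(E° − E)/0.0592 = 2(0.55 − 0.699)/0.0592 = -5.034, so Q = 9.25 × 10^-6.
With Q = [Cd²⁺]·[Sn²⁺]/[Sn⁴⁺] and the known concentrations, [Sn²⁺] in the numerator gives [Sn²⁺] = 0.0028 M.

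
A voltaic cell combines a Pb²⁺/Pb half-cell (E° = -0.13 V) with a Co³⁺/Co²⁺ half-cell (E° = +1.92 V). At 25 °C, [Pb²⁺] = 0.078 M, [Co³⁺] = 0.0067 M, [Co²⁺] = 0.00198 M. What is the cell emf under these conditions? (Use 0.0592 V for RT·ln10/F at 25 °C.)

2.11 V

The Co³⁺/Co²⁺ couple has the higher reduction potential and acts as the cathode, so E°_cell = +1.92 − (-0.13) = 2.05 V.
Balancing electrons gives n = 2; the reaction quotient is Q = [Pb²⁺]·[Co²⁺]^2/[Co³⁺]^2 = 0.00681.
At 25 °C, E = E° − (0.0592/n) log Q = 2.05 − (0.0592/2)(-2.167) = 2.050 + 0.064 = 2.114 V.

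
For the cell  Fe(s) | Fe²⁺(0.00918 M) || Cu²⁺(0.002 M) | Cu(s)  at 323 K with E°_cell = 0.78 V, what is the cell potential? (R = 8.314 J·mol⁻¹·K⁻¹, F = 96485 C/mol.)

Balancing electrons gives n = 2; the reaction quotient is Q = [Fe²⁺]/[Cu²⁺] = 4.59.
E = E° − (RT/nF) ln Q = 0.78 − (8.314×323)/(2×96485) × (1.524) = 0.780 − 0.021 = 0.759 V.

0.759 V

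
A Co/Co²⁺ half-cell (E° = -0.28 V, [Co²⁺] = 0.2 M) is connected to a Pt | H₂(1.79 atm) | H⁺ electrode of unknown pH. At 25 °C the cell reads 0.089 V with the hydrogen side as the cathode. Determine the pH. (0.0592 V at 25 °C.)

E°_cell = 0.28 V and n = 2.
log Q = n(E° − E)/0.0592 = 2×(0.28 − 0.089)/0.0592 = 6.453.
With Q = [Co²⁺]·P(H₂) / [H⁺]^2, solving for [H⁺] gives log[H⁺] = -3.449, so pH = 3.45.

pH = 3.45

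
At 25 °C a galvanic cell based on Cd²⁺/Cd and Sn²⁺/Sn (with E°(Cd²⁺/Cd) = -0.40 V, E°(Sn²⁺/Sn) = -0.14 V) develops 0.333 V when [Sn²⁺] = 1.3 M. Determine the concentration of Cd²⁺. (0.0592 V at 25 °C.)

From the Nernst equation, log Q = n(E° − E)/0.0592 = 2(0.26 − 0.333)/0.0592 = -2.466, so Q = 0.00342.
With Q = [Cd²⁺]/[Sn²⁺] and the known concentrations, [Cd²⁺] in the numerator gives [Cd²⁺] = 0.0044 M.

0.0044 M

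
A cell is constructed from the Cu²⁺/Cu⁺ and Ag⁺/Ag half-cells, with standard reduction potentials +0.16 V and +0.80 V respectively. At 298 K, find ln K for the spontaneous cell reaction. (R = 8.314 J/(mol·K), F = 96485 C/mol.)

ln K = 24.9

E°_cell = +0.80 − (+0.16) = 0.64 V, with n = 1 electron transferred.
At equilibrium E = 0, so the Nernst equation gives ln K = nFE°/RT = (1)(96485)(0.64)/((8.314)(298)) = 24.92.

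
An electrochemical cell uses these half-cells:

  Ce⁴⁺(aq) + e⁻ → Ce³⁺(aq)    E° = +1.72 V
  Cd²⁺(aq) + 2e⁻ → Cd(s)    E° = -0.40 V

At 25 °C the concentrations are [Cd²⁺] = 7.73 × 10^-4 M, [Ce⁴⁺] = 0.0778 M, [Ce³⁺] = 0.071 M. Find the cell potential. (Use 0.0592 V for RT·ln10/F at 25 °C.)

The Ce⁴⁺/Ce³⁺ couple has the higher reduction potential and acts as the cathode, so E°_cell = +1.72 − (-0.40) = 2.12 V.
Balancing electrons gives n = 2; the reaction quotient is Q = [Cd²⁺]·[Ce³⁺]^2/[Ce⁴⁺]^2 = 6.44 × 10^-4.
At 25 °C, E = E° − (0.0592/n) log Q = 2.12 − (0.0592/2)(-3.191) = 2.120 + 0.094 = 2.214 V.

2.21 V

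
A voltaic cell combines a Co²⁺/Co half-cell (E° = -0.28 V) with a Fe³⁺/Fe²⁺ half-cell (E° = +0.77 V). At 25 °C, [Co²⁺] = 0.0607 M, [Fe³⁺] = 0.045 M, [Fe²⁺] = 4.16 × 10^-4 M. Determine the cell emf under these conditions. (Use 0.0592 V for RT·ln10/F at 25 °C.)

The Fe³⁺/Fe²⁺ couple has the higher reduction potential and acts as the cathode, so E°_cell = +0.77 − (-0.28) = 1.05 V.
Balancing electrons gives n = 2; the reaction quotient is Q = [Co²⁺]·[Fe²⁺]^2/[Fe³⁺]^2 = 5.19 × 10^-6.
At 25 °C, E = E° − (0.0592/n) log Q = 1.05 − (0.0592/2)(-5.285) = 1.050 + 0.156 = 1.206 V.

1.21 V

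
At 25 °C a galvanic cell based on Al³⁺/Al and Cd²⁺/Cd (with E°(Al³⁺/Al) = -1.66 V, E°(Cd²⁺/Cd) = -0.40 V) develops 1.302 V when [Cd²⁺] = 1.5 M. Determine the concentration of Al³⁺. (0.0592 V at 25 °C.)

0.014 M

From the Nernst equation, log Q = n(E° − E)/0.0592 = 6(1.26 − 1.302)/0.0592 = -4.257, so Q = 5.54 × 10^-5.
With Q = [Al³⁺]^2/[Cd²⁺]^3 and the known concentrations, [Al³⁺]^2 in the numerator gives [Al³⁺] = 0.014 M.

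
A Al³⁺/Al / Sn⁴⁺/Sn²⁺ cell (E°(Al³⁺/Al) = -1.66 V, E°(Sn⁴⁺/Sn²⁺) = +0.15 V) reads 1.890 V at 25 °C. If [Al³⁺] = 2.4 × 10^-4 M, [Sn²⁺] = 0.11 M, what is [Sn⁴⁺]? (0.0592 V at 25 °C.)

0.21 M

From the Nernst equation, log Q = n(E° − E)/0.0592 = 6(1.81 − 1.890)/0.0592 = -8.108, so Q = 7.8 × 10^-9.
With Q = [Al³⁺]^2·[Sn²⁺]^3/[Sn⁴⁺]^3 and the known concentrations, [Sn⁴⁺]^3 in the denominator gives [Sn⁴⁺] = 0.21 M.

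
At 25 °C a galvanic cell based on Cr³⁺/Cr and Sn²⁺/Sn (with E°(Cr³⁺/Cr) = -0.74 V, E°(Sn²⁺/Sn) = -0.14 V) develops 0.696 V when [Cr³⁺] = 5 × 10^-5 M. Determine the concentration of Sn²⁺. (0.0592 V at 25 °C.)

From the Nernst equation, log Q = n(E° − E)/0.0592 = 6(0.60 − 0.696)/0.0592 = -9.730, so Q = 1.86 × 10^-10.
With Q = [Cr³⁺]^2/[Sn²⁺]^3 and the known concentrations, [Sn²⁺]^3 in the denominator gives [Sn²⁺] = 2.4 M.

2.4 M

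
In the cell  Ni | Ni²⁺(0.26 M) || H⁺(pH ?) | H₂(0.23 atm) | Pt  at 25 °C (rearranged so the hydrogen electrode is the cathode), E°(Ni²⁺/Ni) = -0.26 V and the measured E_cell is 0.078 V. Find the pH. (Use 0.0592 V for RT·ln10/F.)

pH = 3.69

E°_cell = 0.26 V and n = 2.
log Q = n(E° − E)/0.0592 = 2×(0.26 − 0.078)/0.0592 = 6.149.
With Q = [Ni²⁺]·P(H₂) / [H⁺]^2, solving for [H⁺] gives log[H⁺] = -3.686, so pH = 3.69.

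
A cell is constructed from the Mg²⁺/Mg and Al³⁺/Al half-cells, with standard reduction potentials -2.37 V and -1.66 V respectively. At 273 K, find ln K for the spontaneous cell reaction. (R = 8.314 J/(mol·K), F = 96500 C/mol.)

ln K = 181.1

E°_cell = -1.66 − (-2.37) = 0.71 V, with n = 6 electrons transferred.
At equilibrium E = 0, so the Nernst equation gives ln K = nFE°/RT = (6)(96500)(0.71)/((8.314)(273)) = 181.12.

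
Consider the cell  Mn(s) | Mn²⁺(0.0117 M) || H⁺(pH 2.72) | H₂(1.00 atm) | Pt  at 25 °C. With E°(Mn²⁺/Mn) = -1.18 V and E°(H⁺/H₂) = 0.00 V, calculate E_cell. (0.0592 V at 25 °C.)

The hydrogen couple is the cathode, so E°_cell = 1.18 V; n = 2.
[H⁺] = 10^(−2.72) = 0.0019 M, and Q = [Mn²⁺]·P(H₂) / [H⁺]^2 = 3220.
E = E° − (0.0592/2) log Q = 1.18 − (0.0592/2)(3.508) = 1.076 V.

1.08 V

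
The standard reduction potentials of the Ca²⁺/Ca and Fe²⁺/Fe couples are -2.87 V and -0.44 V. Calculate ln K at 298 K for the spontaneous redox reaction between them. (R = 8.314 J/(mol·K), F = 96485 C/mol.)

E°_cell = -0.44 − (-2.87) = 2.43 V, with n = 2 electrons transferred.
At equilibrium E = 0, so the Nernst equation gives ln K = nFE°/RT = (2)(96485)(2.43)/((8.314)(298)) = 189.26.

ln K = 189.3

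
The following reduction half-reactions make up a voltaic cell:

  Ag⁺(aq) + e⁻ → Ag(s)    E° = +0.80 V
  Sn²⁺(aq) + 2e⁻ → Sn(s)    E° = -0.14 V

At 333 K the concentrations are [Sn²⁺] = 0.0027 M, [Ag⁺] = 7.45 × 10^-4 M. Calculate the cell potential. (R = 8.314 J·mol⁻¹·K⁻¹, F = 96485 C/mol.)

0.818 V

The Ag⁺/Ag couple has the higher reduction potential and acts as the cathode, so E°_cell = +0.80 − (-0.14) = 0.94 V.
Balancing electrons gives n = 2; the reaction quotient is Q = [Sn²⁺]/[Ag⁺]^2 = 4860.
E = E° − (RT/nF) ln Q = 0.94 − (8.314×333)/(2×96485) × (8.490) = 0.940 − 0.122 = 0.818 V.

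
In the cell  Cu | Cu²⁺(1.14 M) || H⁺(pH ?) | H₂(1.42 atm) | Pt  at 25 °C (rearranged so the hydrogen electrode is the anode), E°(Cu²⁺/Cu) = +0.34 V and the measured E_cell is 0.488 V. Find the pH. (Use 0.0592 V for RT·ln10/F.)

pH = 2.40

E°_cell = 0.34 V and n = 2.
log Q = n(E° − E)/0.0592 = 2×(0.34 − 0.488)/0.0592 = -5.000.
With Q = [H⁺]^2 / ([Cu²⁺]·P(H₂)), solving for [H⁺] gives log[H⁺] = -2.395, so pH = 2.40.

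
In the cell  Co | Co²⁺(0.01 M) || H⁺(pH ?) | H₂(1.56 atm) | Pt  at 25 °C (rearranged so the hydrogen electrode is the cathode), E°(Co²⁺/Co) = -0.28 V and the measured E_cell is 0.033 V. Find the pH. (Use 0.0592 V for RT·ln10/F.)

E°_cell = 0.28 V and n = 2.
log Q = n(E° − E)/0.0592 = 2×(0.28 − 0.033)/0.0592 = 8.345.
With Q = [Co²⁺]·P(H₂) / [H⁺]^2, solving for [H⁺] gives log[H⁺] = -5.076, so pH = 5.08.

pH = 5.08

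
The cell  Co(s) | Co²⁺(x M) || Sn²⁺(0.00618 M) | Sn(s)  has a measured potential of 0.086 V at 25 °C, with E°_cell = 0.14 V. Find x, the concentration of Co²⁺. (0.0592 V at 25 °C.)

0.41 M

From the Nernst equation, log Q = n(E° − E)/0.0592 = 2(0.14 − 0.086)/0.0592 = 1.824, so Q = 66.7.
With Q = [Co²⁺]/[Sn²⁺] and the known concentrations, [Co²⁺] in the numerator gives [Co²⁺] = 0.41 M.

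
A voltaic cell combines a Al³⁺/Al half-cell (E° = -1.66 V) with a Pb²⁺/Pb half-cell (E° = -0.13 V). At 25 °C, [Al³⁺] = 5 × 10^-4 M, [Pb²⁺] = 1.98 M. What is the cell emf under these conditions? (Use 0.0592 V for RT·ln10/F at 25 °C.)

1.60 V

The Pb²⁺/Pb couple has the higher reduction potential and acts as the cathode, so E°_cell = -0.13 − (-1.66) = 1.53 V.
Balancing electrons gives n = 6; the reaction quotient is Q = [Al³⁺]^2/[Pb²⁺]^3 = 3.22 × 10^-8.
At 25 °C, E = E° − (0.0592/n) log Q = 1.53 − (0.0592/6)(-7.492) = 1.530 + 0.074 = 1.604 V.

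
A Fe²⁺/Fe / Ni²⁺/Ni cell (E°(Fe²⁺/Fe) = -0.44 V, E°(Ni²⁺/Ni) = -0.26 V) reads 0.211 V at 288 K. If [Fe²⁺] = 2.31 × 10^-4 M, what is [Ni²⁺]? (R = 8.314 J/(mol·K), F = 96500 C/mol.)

0.0028 M

From the Nernst equation, ln Q = nF(E° − E)/RT = 2×96500×(0.18 − 0.211)/(8.314×288) = -2.499, so Q = 0.0822.
With Q = [Fe²⁺]/[Ni²⁺] and the known concentrations, [Ni²⁺] in the denominator gives [Ni²⁺] = 0.0028 M.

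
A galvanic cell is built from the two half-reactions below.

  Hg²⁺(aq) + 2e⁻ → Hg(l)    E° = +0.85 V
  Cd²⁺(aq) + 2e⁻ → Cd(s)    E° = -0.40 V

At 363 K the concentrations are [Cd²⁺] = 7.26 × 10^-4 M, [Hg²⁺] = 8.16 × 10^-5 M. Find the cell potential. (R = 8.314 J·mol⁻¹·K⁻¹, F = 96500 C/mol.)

The Hg²⁺/Hg couple has the higher reduction potential and acts as the cathode, so E°_cell = +0.85 − (-0.40) = 1.25 V.
Balancing electrons gives n = 2; the reaction quotient is Q = [Cd²⁺]/[Hg²⁺] = 8.90.
E = E° − (RT/nF) ln Q = 1.25 − (8.314×363)/(2×96500) × (2.186) = 1.250 − 0.034 = 1.216 V.

1.22 V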